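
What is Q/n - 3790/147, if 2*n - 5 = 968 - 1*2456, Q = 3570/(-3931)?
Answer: -22093411090/856961931 ≈ -25.781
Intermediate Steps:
Q = -3570/3931 (Q = 3570*(-1/3931) = -3570/3931 ≈ -0.90817)
n = -1483/2 (n = 5/2 + (968 - 1*2456)/2 = 5/2 + (968 - 2456)/2 = 5/2 + (½)*(-1488) = 5/2 - 744 = -1483/2 ≈ -741.50)
Q/n - 3790/147 = -3570/(3931*(-1483/2)) - 3790/147 = -3570/3931*(-2/1483) - 3790*1/147 = 7140/5829673 - 3790/147 = -22093411090/856961931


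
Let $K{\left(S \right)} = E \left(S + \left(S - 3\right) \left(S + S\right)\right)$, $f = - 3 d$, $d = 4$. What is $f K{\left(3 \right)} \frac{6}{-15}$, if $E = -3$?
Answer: $- \frac{216}{5} \approx -43.2$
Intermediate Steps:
$f = -12$ ($f = \left(-3\right) 4 = -12$)
$K{\left(S \right)} = - 3 S - 6 S \left(-3 + S\right)$ ($K{\left(S \right)} = - 3 \left(S + \left(S - 3\right) \left(S + S\right)\right) = - 3 \left(S + \left(-3 + S\right) 2 S\right) = - 3 \left(S + 2 S \left(-3 + S\right)\right) = - 3 S - 6 S \left(-3 + S\right)$)
$f K{\left(3 \right)} \frac{6}{-15} = - 12 \cdot 3 \cdot 3 \left(5 - 6\right) \frac{6}{-15} = - 12 \cdot 3 \cdot 3 \left(5 - 6\right) 6 \left(- \frac{1}{15}\right) = - 12 \cdot 3 \cdot 3 \left(-1\right) \left(- \frac{2}{5}\right) = \left(-12\right) \left(-9\right) \left(- \frac{2}{5}\right) = 108 \left(- \frac{2}{5}\right) = - \frac{216}{5}$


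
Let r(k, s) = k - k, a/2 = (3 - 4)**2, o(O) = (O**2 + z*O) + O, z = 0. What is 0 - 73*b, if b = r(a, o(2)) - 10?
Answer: 730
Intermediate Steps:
o(O) = O + O**2 (o(O) = (O**2 + 0*O) + O = (O**2 + 0) + O = O**2 + O = O + O**2)
a = 2 (a = 2*(3 - 4)**2 = 2*(-1)**2 = 2*1 = 2)
r(k, s) = 0
b = -10 (b = 0 - 10 = -10)
0 - 73*b = 0 - 73*(-10) = 0 + 730 = 730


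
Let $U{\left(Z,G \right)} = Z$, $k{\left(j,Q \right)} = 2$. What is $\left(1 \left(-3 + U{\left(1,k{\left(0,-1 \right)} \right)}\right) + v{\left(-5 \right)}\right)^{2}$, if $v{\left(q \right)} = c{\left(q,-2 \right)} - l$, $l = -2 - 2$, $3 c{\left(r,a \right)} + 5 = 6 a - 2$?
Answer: $\frac{169}{9} \approx 18.778$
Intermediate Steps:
$c{\left(r,a \right)} = - \frac{7}{3} + 2 a$ ($c{\left(r,a \right)} = - \frac{5}{3} + \frac{6 a - 2}{3} = - \frac{5}{3} + \frac{-2 + 6 a}{3} = - \frac{5}{3} + \left(- \frac{2}{3} + 2 a\right) = - \frac{7}{3} + 2 a$)
$l = -4$ ($l = -2 - 2 = -4$)
$v{\left(q \right)} = - \frac{7}{3}$ ($v{\left(q \right)} = \left(- \frac{7}{3} + 2 \left(-2\right)\right) - -4 = \left(- \frac{7}{3} - 4\right) + 4 = - \frac{19}{3} + 4 = - \frac{7}{3}$)
$\left(1 \left(-3 + U{\left(1,k{\left(0,-1 \right)} \right)}\right) + v{\left(-5 \right)}\right)^{2} = \left(1 \left(-3 + 1\right) - \frac{7}{3}\right)^{2} = \left(1 \left(-2\right) - \frac{7}{3}\right)^{2} = \left(-2 - \frac{7}{3}\right)^{2} = \left(- \frac{13}{3}\right)^{2} = \frac{169}{9}$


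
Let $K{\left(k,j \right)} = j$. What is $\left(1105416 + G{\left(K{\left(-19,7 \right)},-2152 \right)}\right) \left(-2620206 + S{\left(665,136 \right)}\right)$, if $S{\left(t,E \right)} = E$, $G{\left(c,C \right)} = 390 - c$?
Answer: $-2897270785930$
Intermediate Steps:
$\left(1105416 + G{\left(K{\left(-19,7 \right)},-2152 \right)}\right) \left(-2620206 + S{\left(665,136 \right)}\right) = \left(1105416 + \left(390 - 7\right)\right) \left(-2620206 + 136\right) = \left(1105416 + \left(390 - 7\right)\right) \left(-2620070\right) = \left(1105416 + 383\right) \left(-2620070\right) = 1105799 \left(-2620070\right) = -2897270785930$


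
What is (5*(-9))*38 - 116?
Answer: -1826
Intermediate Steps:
(5*(-9))*38 - 116 = -45*38 - 116 = -1710 - 116 = -1826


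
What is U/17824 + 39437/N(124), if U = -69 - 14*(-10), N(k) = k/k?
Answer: 702925159/17824 ≈ 39437.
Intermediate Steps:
N(k) = 1
U = 71 (U = -69 + 140 = 71)
U/17824 + 39437/N(124) = 71/17824 + 39437/1 = 71*(1/17824) + 39437*1 = 71/17824 + 39437 = 702925159/17824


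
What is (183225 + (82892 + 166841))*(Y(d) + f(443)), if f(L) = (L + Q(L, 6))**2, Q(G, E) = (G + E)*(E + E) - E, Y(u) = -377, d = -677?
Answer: 14690372313584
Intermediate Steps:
Q(G, E) = -E + 2*E*(E + G) (Q(G, E) = (E + G)*(2*E) - E = 2*E*(E + G) - E = -E + 2*E*(E + G))
f(L) = (66 + 13*L)**2 (f(L) = (L + 6*(-1 + 2*6 + 2*L))**2 = (L + 6*(-1 + 12 + 2*L))**2 = (L + 6*(11 + 2*L))**2 = (L + (66 + 12*L))**2 = (66 + 13*L)**2)
(183225 + (82892 + 166841))*(Y(d) + f(443)) = (183225 + (82892 + 166841))*(-377 + (66 + 13*443)**2) = (183225 + 249733)*(-377 + (66 + 5759)**2) = 432958*(-377 + 5825**2) = 432958*(-377 + 33930625) = 432958*33930248 = 14690372313584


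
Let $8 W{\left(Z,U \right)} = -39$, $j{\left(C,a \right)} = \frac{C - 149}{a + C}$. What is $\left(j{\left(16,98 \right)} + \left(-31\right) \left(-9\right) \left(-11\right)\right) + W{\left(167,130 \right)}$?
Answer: $- \frac{73801}{24} \approx -3075.0$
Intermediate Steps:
$j{\left(C,a \right)} = \frac{-149 + C}{C + a}$
$W{\left(Z,U \right)} = - \frac{39}{8}$ ($W{\left(Z,U \right)} = \frac{1}{8} \left(-39\right) = - \frac{39}{8}$)
$\left(j{\left(16,98 \right)} + \left(-31\right) \left(-9\right) \left(-11\right)\right) + W{\left(167,130 \right)} = \left(\frac{-149 + 16}{16 + 98} + \left(-31\right) \left(-9\right) \left(-11\right)\right) - \frac{39}{8} = \left(\frac{1}{114} \left(-133\right) + 279 \left(-11\right)\right) - \frac{39}{8} = \left(\frac{1}{114} \left(-133\right) - 3069\right) - \frac{39}{8} = \left(- \frac{7}{6} - 3069\right) - \frac{39}{8} = - \frac{18421}{6} - \frac{39}{8} = - \frac{73801}{24}$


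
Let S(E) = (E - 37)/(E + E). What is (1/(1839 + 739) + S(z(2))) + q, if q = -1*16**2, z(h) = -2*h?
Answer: -2587019/10312 ≈ -250.87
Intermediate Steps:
S(E) = (-37 + E)/(2*E) (S(E) = (-37 + E)/((2*E)) = (-37 + E)*(1/(2*E)) = (-37 + E)/(2*E))
q = -256 (q = -1*256 = -256)
(1/(1839 + 739) + S(z(2))) + q = (1/(1839 + 739) + (-37 - 2*2)/(2*((-2*2)))) - 256 = (1/2578 + (1/2)*(-37 - 4)/(-4)) - 256 = (1/2578 + (1/2)*(-1/4)*(-41)) - 256 = (1/2578 + 41/8) - 256 = 52853/10312 - 256 = -2587019/10312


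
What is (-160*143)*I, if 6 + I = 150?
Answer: -3294720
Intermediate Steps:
I = 144 (I = -6 + 150 = 144)
(-160*143)*I = -160*143*144 = -22880*144 = -3294720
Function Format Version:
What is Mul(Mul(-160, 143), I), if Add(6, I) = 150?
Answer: -3294720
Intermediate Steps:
I = 144 (I = Add(-6, 150) = 144)
Mul(Mul(-160, 143), I) = Mul(Mul(-160, 143), 144) = Mul(-22880, 144) = -3294720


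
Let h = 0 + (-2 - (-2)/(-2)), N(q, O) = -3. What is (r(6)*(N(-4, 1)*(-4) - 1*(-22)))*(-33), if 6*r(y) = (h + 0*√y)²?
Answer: -1683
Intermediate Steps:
h = -3 (h = 0 + (-2 - (-2)*(-1)/2) = 0 + (-2 - 1*1) = 0 + (-2 - 1) = 0 - 3 = -3)
r(y) = 3/2 (r(y) = (-3 + 0*√y)²/6 = (-3 + 0)²/6 = (⅙)*(-3)² = (⅙)*9 = 3/2)
(r(6)*(N(-4, 1)*(-4) - 1*(-22)))*(-33) = (3*(-3*(-4) - 1*(-22))/2)*(-33) = (3*(12 + 22)/2)*(-33) = ((3/2)*34)*(-33) = 51*(-33) = -1683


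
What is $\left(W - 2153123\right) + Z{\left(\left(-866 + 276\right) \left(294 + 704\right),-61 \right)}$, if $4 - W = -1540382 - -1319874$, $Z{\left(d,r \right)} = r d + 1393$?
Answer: $33986802$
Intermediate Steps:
$Z{\left(d,r \right)} = 1393 + d r$ ($Z{\left(d,r \right)} = d r + 1393 = 1393 + d r$)
$W = 220512$ ($W = 4 - \left(-1540382 - -1319874\right) = 4 - \left(-1540382 + 1319874\right) = 4 - -220508 = 4 + 220508 = 220512$)
$\left(W - 2153123\right) + Z{\left(\left(-866 + 276\right) \left(294 + 704\right),-61 \right)} = \left(220512 - 2153123\right) + \left(1393 + \left(-866 + 276\right) \left(294 + 704\right) \left(-61\right)\right) = -1932611 + \left(1393 + \left(-590\right) 998 \left(-61\right)\right) = -1932611 + \left(1393 - -35918020\right) = -1932611 + \left(1393 + 35918020\right) = -1932611 + 35919413 = 33986802$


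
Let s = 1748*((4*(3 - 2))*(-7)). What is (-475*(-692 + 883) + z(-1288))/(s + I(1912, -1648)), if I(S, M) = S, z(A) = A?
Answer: 92013/47032 ≈ 1.9564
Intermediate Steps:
s = -48944 (s = 1748*((4*1)*(-7)) = 1748*(4*(-7)) = 1748*(-28) = -48944)
(-475*(-692 + 883) + z(-1288))/(s + I(1912, -1648)) = (-475*(-692 + 883) - 1288)/(-48944 + 1912) = (-475*191 - 1288)/(-47032) = (-90725 - 1288)*(-1/47032) = -92013*(-1/47032) = 92013/47032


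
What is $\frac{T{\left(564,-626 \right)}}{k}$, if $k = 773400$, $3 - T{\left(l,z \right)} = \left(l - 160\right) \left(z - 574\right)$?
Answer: $\frac{161601}{257800} \approx 0.62685$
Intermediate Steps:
$T{\left(l,z \right)} = 3 - \left(-574 + z\right) \left(-160 + l\right)$ ($T{\left(l,z \right)} = 3 - \left(l - 160\right) \left(z - 574\right) = 3 - \left(-160 + l\right) \left(-574 + z\right) = 3 - \left(-574 + z\right) \left(-160 + l\right)$)
$\frac{T{\left(564,-626 \right)}}{k} = \frac{-91837 + 160 \left(-626\right) + 574 \cdot 564 - 564 \left(-626\right)}{773400} = \left(-91837 - 100160 + 323736 + 353064\right) \frac{1}{773400} = 484803 \cdot \frac{1}{773400} = \frac{161601}{257800}$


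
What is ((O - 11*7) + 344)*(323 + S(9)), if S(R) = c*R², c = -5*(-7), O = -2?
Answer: 836870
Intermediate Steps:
c = 35
S(R) = 35*R²
((O - 11*7) + 344)*(323 + S(9)) = ((-2 - 11*7) + 344)*(323 + 35*9²) = ((-2 - 77) + 344)*(323 + 35*81) = (-79 + 344)*(323 + 2835) = 265*3158 = 836870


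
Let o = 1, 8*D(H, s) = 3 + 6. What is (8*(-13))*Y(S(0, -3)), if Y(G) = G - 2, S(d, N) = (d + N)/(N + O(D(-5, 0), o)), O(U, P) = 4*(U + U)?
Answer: 260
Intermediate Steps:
D(H, s) = 9/8 (D(H, s) = (3 + 6)/8 = (⅛)*9 = 9/8)
O(U, P) = 8*U (O(U, P) = 4*(2*U) = 8*U)
S(d, N) = (N + d)/(9 + N) (S(d, N) = (d + N)/(N + 8*(9/8)) = (N + d)/(N + 9) = (N + d)/(9 + N))
Y(G) = -2 + G
(8*(-13))*Y(S(0, -3)) = (8*(-13))*(-2 + (-3 + 0)/(9 - 3)) = -104*(-2 - 3/6) = -104*(-2 + (⅙)*(-3)) = -104*(-2 - ½) = -104*(-5/2) = 260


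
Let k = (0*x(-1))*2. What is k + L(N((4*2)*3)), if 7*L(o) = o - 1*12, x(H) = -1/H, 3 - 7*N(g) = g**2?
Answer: -657/49 ≈ -13.408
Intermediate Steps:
N(g) = 3/7 - g**2/7
k = 0 (k = (0*(-1/(-1)))*2 = (0*(-1*(-1)))*2 = (0*1)*2 = 0*2 = 0)
L(o) = -12/7 + o/7 (L(o) = (o - 1*12)/7 = (o - 12)/7 = (-12 + o)/7 = -12/7 + o/7)
k + L(N((4*2)*3)) = 0 + (-12/7 + (3/7 - ((4*2)*3)**2/7)/7) = 0 + (-12/7 + (3/7 - (8*3)**2/7)/7) = 0 + (-12/7 + (3/7 - 1/7*24**2)/7) = 0 + (-12/7 + (3/7 - 1/7*576)/7) = 0 + (-12/7 + (3/7 - 576/7)/7) = 0 + (-12/7 + (1/7)*(-573/7)) = 0 + (-12/7 - 573/49) = 0 - 657/49 = -657/49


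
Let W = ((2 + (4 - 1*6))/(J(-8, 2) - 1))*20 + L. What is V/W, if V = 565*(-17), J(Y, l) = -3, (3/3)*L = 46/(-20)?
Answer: 96050/23 ≈ 4176.1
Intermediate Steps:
L = -23/10 (L = 46/(-20) = 46*(-1/20) = -23/10 ≈ -2.3000)
V = -9605
W = -23/10 (W = ((2 + (4 - 1*6))/(-3 - 1))*20 - 23/10 = ((2 + (4 - 6))/(-4))*20 - 23/10 = ((2 - 2)*(-1/4))*20 - 23/10 = (0*(-1/4))*20 - 23/10 = 0*20 - 23/10 = 0 - 23/10 = -23/10 ≈ -2.3000)
V/W = -9605/(-23/10) = -9605*(-10/23) = 96050/23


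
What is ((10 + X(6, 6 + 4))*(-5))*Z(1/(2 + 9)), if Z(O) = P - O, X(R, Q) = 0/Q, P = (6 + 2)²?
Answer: -35150/11 ≈ -3195.5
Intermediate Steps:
P = 64 (P = 8² = 64)
X(R, Q) = 0
Z(O) = 64 - O
((10 + X(6, 6 + 4))*(-5))*Z(1/(2 + 9)) = ((10 + 0)*(-5))*(64 - 1/(2 + 9)) = (10*(-5))*(64 - 1/11) = -50*(64 - 1*1/11) = -50*(64 - 1/11) = -50*703/11 = -35150/11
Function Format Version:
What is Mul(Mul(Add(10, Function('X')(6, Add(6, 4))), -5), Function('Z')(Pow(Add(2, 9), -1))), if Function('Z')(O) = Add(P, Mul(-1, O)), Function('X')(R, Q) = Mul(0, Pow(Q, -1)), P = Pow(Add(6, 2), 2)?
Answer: Rational(-35150, 11) ≈ -3195.5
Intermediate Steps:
P = 64 (P = Pow(8, 2) = 64)
Function('X')(R, Q) = 0
Function('Z')(O) = Add(64, Mul(-1, O))
Mul(Mul(Add(10, Function('X')(6, Add(6, 4))), -5), Function('Z')(Pow(Add(2, 9), -1))) = Mul(Mul(Add(10, 0), -5), Add(64, Mul(-1, Pow(Add(2, 9), -1)))) = Mul(Mul(10, -5), Add(64, Mul(-1, Pow(11, -1)))) = Mul(-50, Add(64, Mul(-1, Rational(1, 11)))) = Mul(-50, Add(64, Rational(-1, 11))) = Mul(-50, Rational(703, 11)) = Rational(-35150, 11)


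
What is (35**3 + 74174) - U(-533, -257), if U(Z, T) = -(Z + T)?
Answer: 116259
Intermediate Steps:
U(Z, T) = -T - Z (U(Z, T) = -(T + Z) = -T - Z)
(35**3 + 74174) - U(-533, -257) = (35**3 + 74174) - (-1*(-257) - 1*(-533)) = (42875 + 74174) - (257 + 533) = 117049 - 1*790 = 117049 - 790 = 116259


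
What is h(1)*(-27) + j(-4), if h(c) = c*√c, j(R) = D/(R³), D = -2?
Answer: -863/32 ≈ -26.969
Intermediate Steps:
j(R) = -2/R³
h(c) = c^(3/2)
h(1)*(-27) + j(-4) = 1^(3/2)*(-27) - 2/(-4)³ = 1*(-27) - 2*(-1/64) = -27 + 1/32 = -863/32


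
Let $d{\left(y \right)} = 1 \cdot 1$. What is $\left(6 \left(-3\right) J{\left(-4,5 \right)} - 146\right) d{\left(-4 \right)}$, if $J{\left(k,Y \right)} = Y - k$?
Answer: $-308$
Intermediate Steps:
$d{\left(y \right)} = 1$
$\left(6 \left(-3\right) J{\left(-4,5 \right)} - 146\right) d{\left(-4 \right)} = \left(6 \left(-3\right) \left(5 - -4\right) - 146\right) 1 = \left(- 18 \left(5 + 4\right) - 146\right) 1 = \left(\left(-18\right) 9 - 146\right) 1 = \left(-162 - 146\right) 1 = \left(-308\right) 1 = -308$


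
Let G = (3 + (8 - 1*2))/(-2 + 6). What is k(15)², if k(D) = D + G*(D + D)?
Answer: 27225/4 ≈ 6806.3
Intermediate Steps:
G = 9/4 (G = (3 + (8 - 2))/4 = (3 + 6)*(¼) = 9*(¼) = 9/4 ≈ 2.2500)
k(D) = 11*D/2 (k(D) = D + 9*(D + D)/4 = D + 9*(2*D)/4 = D + 9*D/2 = 11*D/2)
k(15)² = ((11/2)*15)² = (165/2)² = 27225/4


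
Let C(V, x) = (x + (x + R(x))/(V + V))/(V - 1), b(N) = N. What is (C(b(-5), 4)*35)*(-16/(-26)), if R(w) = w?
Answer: -448/39 ≈ -11.487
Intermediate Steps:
C(V, x) = (x + x/V)/(-1 + V) (C(V, x) = (x + (x + x)/(V + V))/(V - 1) = (x + (2*x)/((2*V)))/(-1 + V) = (x + (2*x)*(1/(2*V)))/(-1 + V) = (x + x/V)/(-1 + V))
(C(b(-5), 4)*35)*(-16/(-26)) = ((4*(1 - 5)/(-5*(-1 - 5)))*35)*(-16/(-26)) = ((4*(-1/5)*(-4)/(-6))*35)*(-16*(-1/26)) = ((4*(-1/5)*(-1/6)*(-4))*35)*(8/13) = -8/15*35*(8/13) = -56/3*8/13 = -448/39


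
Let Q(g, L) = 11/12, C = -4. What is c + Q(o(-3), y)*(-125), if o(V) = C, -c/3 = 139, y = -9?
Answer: -6379/12 ≈ -531.58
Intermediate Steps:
c = -417 (c = -3*139 = -417)
o(V) = -4
Q(g, L) = 11/12 (Q(g, L) = 11*(1/12) = 11/12)
c + Q(o(-3), y)*(-125) = -417 + (11/12)*(-125) = -417 - 1375/12 = -6379/12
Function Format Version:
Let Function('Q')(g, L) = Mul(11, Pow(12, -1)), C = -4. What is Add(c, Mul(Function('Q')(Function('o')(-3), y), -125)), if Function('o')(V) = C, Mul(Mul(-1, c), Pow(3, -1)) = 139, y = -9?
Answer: Rational(-6379, 12) ≈ -531.58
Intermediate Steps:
c = -417 (c = Mul(-3, 139) = -417)
Function('o')(V) = -4
Function('Q')(g, L) = Rational(11, 12) (Function('Q')(g, L) = Mul(11, Rational(1, 12)) = Rational(11, 12))
Add(c, Mul(Function('Q')(Function('o')(-3), y), -125)) = Add(-417, Mul(Rational(11, 12), -125)) = Add(-417, Rational(-1375, 12)) = Rational(-6379, 12)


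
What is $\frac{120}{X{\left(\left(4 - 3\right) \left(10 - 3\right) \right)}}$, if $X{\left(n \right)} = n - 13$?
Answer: $-20$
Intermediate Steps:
$X{\left(n \right)} = -13 + n$
$\frac{120}{X{\left(\left(4 - 3\right) \left(10 - 3\right) \right)}} = \frac{120}{-13 + \left(4 - 3\right) \left(10 - 3\right)} = \frac{120}{-13 + 1 \cdot 7} = \frac{120}{-13 + 7} = \frac{120}{-6} = 120 \left(- \frac{1}{6}\right) = -20$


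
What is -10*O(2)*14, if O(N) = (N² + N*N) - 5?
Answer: -420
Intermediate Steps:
O(N) = -5 + 2*N² (O(N) = (N² + N²) - 5 = 2*N² - 5 = -5 + 2*N²)
-10*O(2)*14 = -10*(-5 + 2*2²)*14 = -10*(-5 + 2*4)*14 = -10*(-5 + 8)*14 = -10*3*14 = -30*14 = -420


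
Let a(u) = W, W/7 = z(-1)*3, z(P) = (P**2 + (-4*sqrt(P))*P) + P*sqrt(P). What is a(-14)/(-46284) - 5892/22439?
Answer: -684653/2602924 - 3*I/2204 ≈ -0.26303 - 0.0013612*I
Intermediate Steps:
z(P) = P**2 - 3*P**(3/2) (z(P) = (P**2 - 4*P**(3/2)) + P**(3/2) = P**2 - 3*P**(3/2))
W = 21 + 63*I (W = 7*(((-1)**2 - (-3)*I)*3) = 7*((1 - (-3)*I)*3) = 7*((1 + 3*I)*3) = 7*(3 + 9*I) = 21 + 63*I ≈ 21.0 + 63.0*I)
a(u) = 21 + 63*I
a(-14)/(-46284) - 5892/22439 = (21 + 63*I)/(-46284) - 5892/22439 = (21 + 63*I)*(-1/46284) - 5892*1/22439 = (-1/2204 - 3*I/2204) - 5892/22439 = -684653/2602924 - 3*I/2204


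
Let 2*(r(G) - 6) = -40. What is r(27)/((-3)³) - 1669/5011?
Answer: 25091/135297 ≈ 0.18545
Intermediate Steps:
r(G) = -14 (r(G) = 6 + (½)*(-40) = 6 - 20 = -14)
r(27)/((-3)³) - 1669/5011 = -14/((-3)³) - 1669/5011 = -14/(-27) - 1669*1/5011 = -14*(-1/27) - 1669/5011 = 14/27 - 1669/5011 = 25091/135297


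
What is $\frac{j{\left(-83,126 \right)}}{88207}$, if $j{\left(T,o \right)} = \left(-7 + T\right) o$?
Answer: $- \frac{1620}{12601} \approx -0.12856$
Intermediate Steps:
$j{\left(T,o \right)} = o \left(-7 + T\right)$
$\frac{j{\left(-83,126 \right)}}{88207} = \frac{126 \left(-7 - 83\right)}{88207} = 126 \left(-90\right) \frac{1}{88207} = \left(-11340\right) \frac{1}{88207} = - \frac{1620}{12601}$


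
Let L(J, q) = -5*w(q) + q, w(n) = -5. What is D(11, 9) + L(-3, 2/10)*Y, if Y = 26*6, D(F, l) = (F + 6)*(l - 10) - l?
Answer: 19526/5 ≈ 3905.2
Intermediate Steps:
D(F, l) = -l + (-10 + l)*(6 + F) (D(F, l) = (6 + F)*(-10 + l) - l = (-10 + l)*(6 + F) - l = -l + (-10 + l)*(6 + F))
Y = 156
L(J, q) = 25 + q (L(J, q) = -5*(-5) + q = 25 + q)
D(11, 9) + L(-3, 2/10)*Y = (-60 - 10*11 + 5*9 + 11*9) + (25 + 2/10)*156 = (-60 - 110 + 45 + 99) + (25 + 2*(1/10))*156 = -26 + (25 + 1/5)*156 = -26 + (126/5)*156 = -26 + 19656/5 = 19526/5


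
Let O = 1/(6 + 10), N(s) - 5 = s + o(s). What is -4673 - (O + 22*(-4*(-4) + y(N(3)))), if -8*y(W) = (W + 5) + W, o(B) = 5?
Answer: -79037/16 ≈ -4939.8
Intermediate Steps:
N(s) = 10 + s (N(s) = 5 + (s + 5) = 5 + (5 + s) = 10 + s)
y(W) = -5/8 - W/4 (y(W) = -((W + 5) + W)/8 = -((5 + W) + W)/8 = -(5 + 2*W)/8 = -5/8 - W/4)
O = 1/16 ≈ 0.062500
-4673 - (O + 22*(-4*(-4) + y(N(3)))) = -4673 - (1/16 + 22*(-4*(-4) + (-5/8 - (10 + 3)/4))) = -4673 - (1/16 + 22*(16 + (-5/8 - 1/4*13))) = -4673 - (1/16 + 22*(16 + (-5/8 - 13/4))) = -4673 - (1/16 + 22*(16 - 31/8)) = -4673 - (1/16 + 22*(97/8)) = -4673 - (1/16 + 1067/4) = -4673 - 1*4269/16 = -4673 - 4269/16 = -79037/16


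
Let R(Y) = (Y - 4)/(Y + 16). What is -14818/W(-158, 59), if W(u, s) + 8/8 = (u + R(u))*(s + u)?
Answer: -526039/551246 ≈ -0.95427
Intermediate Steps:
R(Y) = (-4 + Y)/(16 + Y)
W(u, s) = -1 + (s + u)*(u + (-4 + u)/(16 + u)) (W(u, s) = -1 + (u + (-4 + u)/(16 + u))*(s + u) = -1 + (s + u)*(u + (-4 + u)/(16 + u)))
-14818/W(-158, 59) = -14818*(16 - 158)/(59*(-4 - 158) - 158*(-4 - 158) + (16 - 158)*(-1 + (-158)² + 59*(-158))) = -14818*(-142/(59*(-162) - 158*(-162) - 142*(-1 + 24964 - 9322))) = -14818*(-142/(-9558 + 25596 - 142*15641)) = -14818*(-142/(-9558 + 25596 - 2221022)) = -14818/((-1/142*(-2204984))) = -14818/1102492/71 = -14818*71/1102492 = -526039/551246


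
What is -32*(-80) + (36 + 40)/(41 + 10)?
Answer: 130636/51 ≈ 2561.5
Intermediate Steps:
-32*(-80) + (36 + 40)/(41 + 10) = 2560 + 76/51 = 130636/51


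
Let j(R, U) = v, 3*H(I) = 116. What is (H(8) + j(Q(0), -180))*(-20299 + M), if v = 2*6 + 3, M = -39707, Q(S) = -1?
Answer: -3220322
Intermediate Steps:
H(I) = 116/3 (H(I) = (⅓)*116 = 116/3)
v = 15 (v = 12 + 3 = 15)
j(R, U) = 15
(H(8) + j(Q(0), -180))*(-20299 + M) = (116/3 + 15)*(-20299 - 39707) = (161/3)*(-60006) = -3220322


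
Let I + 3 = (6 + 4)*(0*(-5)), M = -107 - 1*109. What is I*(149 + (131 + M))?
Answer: -192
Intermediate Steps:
M = -216 (M = -107 - 109 = -216)
I = -3 (I = -3 + (6 + 4)*(0*(-5)) = -3 + 10*0 = -3 + 0 = -3)
I*(149 + (131 + M)) = -3*(149 + (131 - 216)) = -3*(149 - 85) = -3*64 = -192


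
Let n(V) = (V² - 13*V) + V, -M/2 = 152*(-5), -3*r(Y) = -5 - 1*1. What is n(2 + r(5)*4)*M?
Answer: -30400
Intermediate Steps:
r(Y) = 2 (r(Y) = -(-5 - 1*1)/3 = -(-5 - 1)/3 = -⅓*(-6) = 2)
M = 1520 (M = -304*(-5) = -2*(-760) = 1520)
n(V) = V² - 12*V
n(2 + r(5)*4)*M = ((2 + 2*4)*(-12 + (2 + 2*4)))*1520 = ((2 + 8)*(-12 + (2 + 8)))*1520 = (10*(-12 + 10))*1520 = (10*(-2))*1520 = -20*1520 = -30400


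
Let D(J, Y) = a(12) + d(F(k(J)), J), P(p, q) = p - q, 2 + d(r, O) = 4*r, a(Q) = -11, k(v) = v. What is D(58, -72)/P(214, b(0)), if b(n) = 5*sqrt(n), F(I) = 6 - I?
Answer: -221/214 ≈ -1.0327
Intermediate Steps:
d(r, O) = -2 + 4*r
D(J, Y) = 11 - 4*J (D(J, Y) = -11 + (-2 + 4*(6 - J)) = -11 + (-2 + (24 - 4*J)) = -11 + (22 - 4*J) = 11 - 4*J)
D(58, -72)/P(214, b(0)) = (11 - 4*58)/(214 - 5*sqrt(0)) = (11 - 232)/(214 - 5*0) = -221/(214 - 1*0) = -221/(214 + 0) = -221/214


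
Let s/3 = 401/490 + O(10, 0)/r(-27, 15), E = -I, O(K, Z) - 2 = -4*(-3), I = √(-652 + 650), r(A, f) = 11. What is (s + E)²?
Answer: 1085214769/29052100 - 33813*I*√2/2695 ≈ 37.354 - 17.744*I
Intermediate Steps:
I = I*√2 (I = √(-2) = I*√2 ≈ 1.4142*I)
O(K, Z) = 14 (O(K, Z) = 2 - 4*(-3) = 2 + 12 = 14)
E = -I*√2 ≈ -1.4142*I
s = 33813/5390 (s = 3*(401/490 + 14/11) = 3*(11271/5390) = 33813/5390 ≈ 6.2733)
(s + E)² = (33813/5390 - I*√2)²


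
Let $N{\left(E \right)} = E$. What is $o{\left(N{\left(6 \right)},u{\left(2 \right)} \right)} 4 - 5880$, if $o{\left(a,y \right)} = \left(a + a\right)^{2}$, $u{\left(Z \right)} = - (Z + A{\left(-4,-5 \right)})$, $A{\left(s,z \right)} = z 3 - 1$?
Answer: $-5304$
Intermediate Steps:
$A{\left(s,z \right)} = -1 + 3 z$ ($A{\left(s,z \right)} = 3 z - 1 = -1 + 3 z$)
$u{\left(Z \right)} = 16 - Z$ ($u{\left(Z \right)} = - (Z + \left(-1 + 3 \left(-5\right)\right)) = - (Z - 16) = - (-16 + Z) = 16 - Z$)
$o{\left(a,y \right)} = 4 a^{2}$ ($o{\left(a,y \right)} = \left(2 a\right)^{2} = 4 a^{2}$)
$o{\left(N{\left(6 \right)},u{\left(2 \right)} \right)} 4 - 5880 = 4 \cdot 6^{2} \cdot 4 - 5880 = 4 \cdot 36 \cdot 4 - 5880 = 144 \cdot 4 - 5880 = 576 - 5880 = -5304$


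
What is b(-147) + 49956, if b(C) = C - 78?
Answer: 49731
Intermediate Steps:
b(C) = -78 + C
b(-147) + 49956 = (-78 - 147) + 49956 = -225 + 49956 = 49731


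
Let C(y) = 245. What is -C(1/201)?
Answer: -245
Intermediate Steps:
-C(1/201) = -1*245 = -245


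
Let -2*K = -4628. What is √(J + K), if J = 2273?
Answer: √4587 ≈ 67.727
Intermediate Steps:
K = 2314 (K = -½*(-4628) = 2314)
√(J + K) = √(2273 + 2314) = √4587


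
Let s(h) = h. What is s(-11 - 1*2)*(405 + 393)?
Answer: -10374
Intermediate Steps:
s(-11 - 1*2)*(405 + 393) = (-11 - 1*2)*(405 + 393) = (-11 - 2)*798 = -13*798 = -10374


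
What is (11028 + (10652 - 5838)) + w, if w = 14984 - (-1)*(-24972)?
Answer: 5854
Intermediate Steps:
w = -9988 (w = 14984 - 1*24972 = 14984 - 24972 = -9988)
(11028 + (10652 - 5838)) + w = (11028 + (10652 - 5838)) - 9988 = (11028 + 4814) - 9988 = 15842 - 9988 = 5854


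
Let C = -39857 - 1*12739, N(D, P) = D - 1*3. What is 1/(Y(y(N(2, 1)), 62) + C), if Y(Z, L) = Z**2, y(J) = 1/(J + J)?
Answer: -4/210383 ≈ -1.9013e-5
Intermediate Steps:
N(D, P) = -3 + D (N(D, P) = D - 3 = -3 + D)
y(J) = 1/(2*J)
C = -52596 (C = -39857 - 12739 = -52596)
1/(Y(y(N(2, 1)), 62) + C) = 1/((1/(2*(-3 + 2)))**2 - 52596) = 1/(((1/2)/(-1))**2 - 52596) = 1/(((1/2)*(-1))**2 - 52596) = 1/((-1/2)**2 - 52596) = 1/(1/4 - 52596) = 1/(-210383/4) = -4/210383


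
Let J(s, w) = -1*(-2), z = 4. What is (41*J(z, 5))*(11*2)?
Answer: 1804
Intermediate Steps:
J(s, w) = 2
(41*J(z, 5))*(11*2) = (41*2)*(11*2) = 82*22 = 1804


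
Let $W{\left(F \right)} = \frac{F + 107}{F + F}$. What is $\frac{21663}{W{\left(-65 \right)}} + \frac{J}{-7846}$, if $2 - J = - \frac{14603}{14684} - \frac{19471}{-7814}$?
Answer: $- \frac{211274359077632825}{3150896449736} \approx -67052.0$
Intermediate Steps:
$W{\left(F \right)} = \frac{107 + F}{2 F}$
$J = \frac{28838615}{57370388}$ ($J = 2 - \left(- \frac{14603}{14684} - \frac{19471}{-7814}\right) = 2 - \left(\left(-14603\right) \frac{1}{14684} - - \frac{19471}{7814}\right) = 2 - \left(- \frac{14603}{14684} + \frac{19471}{7814}\right) = 2 - \frac{85902161}{57370388} = \frac{28838615}{57370388} \approx 0.50267$)
$\frac{21663}{W{\left(-65 \right)}} + \frac{J}{-7846} = \frac{21663}{\frac{1}{2} \frac{1}{-65} \left(107 - 65\right)} + \frac{28838615}{57370388 \left(-7846\right)} = \frac{21663}{\frac{1}{2} \left(- \frac{1}{65}\right) 42} + \frac{28838615}{57370388} \left(- \frac{1}{7846}\right) = \frac{21663}{- \frac{21}{65}} - \frac{28838615}{450128064248} = 21663 \left(- \frac{65}{21}\right) - \frac{28838615}{450128064248} = - \frac{469365}{7} - \frac{28838615}{450128064248} = - \frac{211274359077632825}{3150896449736}$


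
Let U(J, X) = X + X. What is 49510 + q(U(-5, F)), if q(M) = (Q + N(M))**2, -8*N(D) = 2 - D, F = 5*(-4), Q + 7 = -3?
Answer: 795881/16 ≈ 49743.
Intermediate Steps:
Q = -10 (Q = -7 - 3 = -10)
F = -20
U(J, X) = 2*X
N(D) = -1/4 + D/8 (N(D) = -(2 - D)/8 = -1/4 + D/8)
q(M) = (-41/4 + M/8)**2 (q(M) = (-10 + (-1/4 + M/8))**2 = (-41/4 + M/8)**2)
49510 + q(U(-5, F)) = 49510 + (-82 + 2*(-20))**2/64 = 49510 + (-82 - 40)**2/64 = 49510 + (1/64)*(-122)**2 = 49510 + (1/64)*14884 = 49510 + 3721/16 = 795881/16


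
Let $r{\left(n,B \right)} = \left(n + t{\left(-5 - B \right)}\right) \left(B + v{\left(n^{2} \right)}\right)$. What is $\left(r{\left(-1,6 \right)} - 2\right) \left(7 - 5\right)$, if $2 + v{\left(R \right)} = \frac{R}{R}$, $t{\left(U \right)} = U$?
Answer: $-124$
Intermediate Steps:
$v{\left(R \right)} = -1$ ($v{\left(R \right)} = -2 + \frac{R}{R} = -2 + 1 = -1$)
$r{\left(n,B \right)} = \left(-1 + B\right) \left(-5 + n - B\right)$ ($r{\left(n,B \right)} = \left(n - \left(5 + B\right)\right) \left(B - 1\right) = \left(-5 + n - B\right) \left(-1 + B\right) = \left(-1 + B\right) \left(-5 + n - B\right)$)
$\left(r{\left(-1,6 \right)} - 2\right) \left(7 - 5\right) = \left(\left(5 + 6 - -1 + 6 \left(-1\right) - 6 \left(5 + 6\right)\right) - 2\right) \left(7 - 5\right) = \left(\left(5 + 6 + 1 - 6 - 6 \cdot 11\right) - 2\right) 2 = \left(\left(5 + 6 + 1 - 6 - 66\right) - 2\right) 2 = \left(-60 - 2\right) 2 = \left(-62\right) 2 = -124$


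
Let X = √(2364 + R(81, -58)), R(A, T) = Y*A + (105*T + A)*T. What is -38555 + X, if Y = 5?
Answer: -38555 + √351291 ≈ -37962.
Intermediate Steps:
R(A, T) = 5*A + T*(A + 105*T) (R(A, T) = 5*A + (105*T + A)*T = 5*A + (A + 105*T)*T = 5*A + T*(A + 105*T))
X = √351291 (X = √(2364 + (5*81 + 105*(-58)² + 81*(-58))) = √(2364 + (405 + 105*3364 - 4698)) = √(2364 + (405 + 353220 - 4698)) = √(2364 + 348927) = √351291 ≈ 592.70)
-38555 + X = -38555 + √351291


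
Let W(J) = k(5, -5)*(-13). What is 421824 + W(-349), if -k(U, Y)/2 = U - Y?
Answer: 422084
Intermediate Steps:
k(U, Y) = -2*U + 2*Y (k(U, Y) = -2*(U - Y) = -2*U + 2*Y)
W(J) = 260 (W(J) = (-2*5 + 2*(-5))*(-13) = (-10 - 10)*(-13) = -20*(-13) = 260)
421824 + W(-349) = 421824 + 260 = 422084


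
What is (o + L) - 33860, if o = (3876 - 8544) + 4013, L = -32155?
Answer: -66670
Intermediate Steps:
o = -655 (o = -4668 + 4013 = -655)
(o + L) - 33860 = (-655 - 32155) - 33860 = -32810 - 33860 = -66670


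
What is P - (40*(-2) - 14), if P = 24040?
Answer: 24134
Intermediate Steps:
P - (40*(-2) - 14) = 24040 - (40*(-2) - 14) = 24040 - (-80 - 14) = 24040 - 1*(-94) = 24040 + 94 = 24134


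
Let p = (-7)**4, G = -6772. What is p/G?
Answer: -2401/6772 ≈ -0.35455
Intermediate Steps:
p = 2401
p/G = 2401/(-6772) = 2401*(-1/6772) = -2401/6772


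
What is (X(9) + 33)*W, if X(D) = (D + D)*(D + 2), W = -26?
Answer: -6006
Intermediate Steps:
X(D) = 2*D*(2 + D) (X(D) = (2*D)*(2 + D) = 2*D*(2 + D))
(X(9) + 33)*W = (2*9*(2 + 9) + 33)*(-26) = (2*9*11 + 33)*(-26) = (198 + 33)*(-26) = 231*(-26) = -6006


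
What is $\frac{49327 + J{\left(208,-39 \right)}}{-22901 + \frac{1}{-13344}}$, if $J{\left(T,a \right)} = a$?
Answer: $- \frac{657699072}{305590945} \approx -2.1522$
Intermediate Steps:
$\frac{49327 + J{\left(208,-39 \right)}}{-22901 + \frac{1}{-13344}} = \frac{49327 - 39}{-22901 + \frac{1}{-13344}} = \frac{49288}{-22901 - \frac{1}{13344}} = \frac{49288}{- \frac{305590945}{13344}} = 49288 \left(- \frac{13344}{305590945}\right) = - \frac{657699072}{305590945}$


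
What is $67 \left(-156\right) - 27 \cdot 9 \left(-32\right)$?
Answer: $-2676$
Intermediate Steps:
$67 \left(-156\right) - 27 \cdot 9 \left(-32\right) = -10452 - 243 \left(-32\right) = -10452 - -7776 = -10452 + 7776 = -2676$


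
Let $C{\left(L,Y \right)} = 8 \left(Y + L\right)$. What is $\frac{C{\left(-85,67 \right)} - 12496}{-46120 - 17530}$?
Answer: $\frac{1264}{6365} \approx 0.19859$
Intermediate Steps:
$C{\left(L,Y \right)} = 8 L + 8 Y$ ($C{\left(L,Y \right)} = 8 \left(L + Y\right) = 8 L + 8 Y$)
$\frac{C{\left(-85,67 \right)} - 12496}{-46120 - 17530} = \frac{\left(8 \left(-85\right) + 8 \cdot 67\right) - 12496}{-46120 - 17530} = \frac{\left(-680 + 536\right) - 12496}{-63650} = \left(-144 - 12496\right) \left(- \frac{1}{63650}\right) = \left(-12640\right) \left(- \frac{1}{63650}\right) = \frac{1264}{6365}$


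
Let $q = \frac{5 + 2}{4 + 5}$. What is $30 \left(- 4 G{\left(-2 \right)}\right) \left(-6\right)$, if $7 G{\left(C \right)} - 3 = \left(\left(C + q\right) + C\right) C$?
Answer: $\frac{6800}{7} \approx 971.43$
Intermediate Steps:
$q = \frac{7}{9} \approx 0.77778$
$G{\left(C \right)} = \frac{3}{7} + \frac{C \left(\frac{7}{9} + 2 C\right)}{7}$ ($G{\left(C \right)} = \frac{3}{7} + \frac{\left(\left(C + \frac{7}{9}\right) + C\right) C}{7} = \frac{3}{7} + \frac{\left(\left(\frac{7}{9} + C\right) + C\right) C}{7} = \frac{3}{7} + \frac{\left(\frac{7}{9} + 2 C\right) C}{7} = \frac{3}{7} + \frac{C \left(\frac{7}{9} + 2 C\right)}{7}$)
$30 \left(- 4 G{\left(-2 \right)}\right) \left(-6\right) = 30 \left(- 4 \left(\frac{3}{7} + \frac{1}{9} \left(-2\right) + \frac{2 \left(-2\right)^{2}}{7}\right)\right) \left(-6\right) = 30 \left(- 4 \left(\frac{3}{7} - \frac{2}{9} + \frac{2}{7} \cdot 4\right)\right) \left(-6\right) = 30 \left(- 4 \left(\frac{3}{7} - \frac{2}{9} + \frac{8}{7}\right)\right) \left(-6\right) = 30 \left(\left(-4\right) \frac{85}{63}\right) \left(-6\right) = 30 \left(- \frac{340}{63}\right) \left(-6\right) = \left(- \frac{3400}{21}\right) \left(-6\right) = \frac{6800}{7}$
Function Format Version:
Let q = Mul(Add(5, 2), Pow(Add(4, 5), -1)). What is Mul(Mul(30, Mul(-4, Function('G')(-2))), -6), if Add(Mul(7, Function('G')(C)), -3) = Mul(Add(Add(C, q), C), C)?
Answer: Rational(6800, 7) ≈ 971.43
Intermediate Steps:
q = Rational(7, 9) (q = Mul(7, Pow(9, -1)) = Mul(7, Rational(1, 9)) = Rational(7, 9) ≈ 0.77778)
Function('G')(C) = Add(Rational(3, 7), Mul(Rational(1, 7), C, Add(Rational(7, 9), Mul(2, C)))) (Function('G')(C) = Add(Rational(3, 7), Mul(Rational(1, 7), Mul(Add(Add(C, Rational(7, 9)), C), C))) = Add(Rational(3, 7), Mul(Rational(1, 7), Mul(Add(Add(Rational(7, 9), C), C), C))) = Add(Rational(3, 7), Mul(Rational(1, 7), Mul(Add(Rational(7, 9), Mul(2, C)), C))) = Add(Rational(3, 7), Mul(Rational(1, 7), Mul(C, Add(Rational(7, 9), Mul(2, C))))) = Add(Rational(3, 7), Mul(Rational(1, 7), C, Add(Rational(7, 9), Mul(2, C)))))
Mul(Mul(30, Mul(-4, Function('G')(-2))), -6) = Mul(Mul(30, Mul(-4, Add(Rational(3, 7), Mul(Rational(1, 9), -2), Mul(Rational(2, 7), Pow(-2, 2))))), -6) = Mul(Mul(30, Mul(-4, Add(Rational(3, 7), Rational(-2, 9), Mul(Rational(2, 7), 4)))), -6) = Mul(Mul(30, Mul(-4, Add(Rational(3, 7), Rational(-2, 9), Rational(8, 7)))), -6) = Mul(Mul(30, Mul(-4, Rational(85, 63))), -6) = Mul(Mul(30, Rational(-340, 63)), -6) = Mul(Rational(-3400, 21), -6) = Rational(6800, 7)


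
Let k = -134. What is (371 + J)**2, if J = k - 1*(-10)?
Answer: 61009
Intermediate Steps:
J = -124 (J = -134 - 1*(-10) = -134 + 10 = -124)
(371 + J)**2 = (371 - 124)**2 = 247**2 = 61009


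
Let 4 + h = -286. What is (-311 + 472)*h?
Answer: -46690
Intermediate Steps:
h = -290 (h = -4 - 286 = -290)
(-311 + 472)*h = (-311 + 472)*(-290) = 161*(-290) = -46690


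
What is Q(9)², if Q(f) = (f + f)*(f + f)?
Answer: 104976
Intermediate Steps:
Q(f) = 4*f² (Q(f) = (2*f)*(2*f) = 4*f²)
Q(9)² = (4*9²)² = (4*81)² = 324² = 104976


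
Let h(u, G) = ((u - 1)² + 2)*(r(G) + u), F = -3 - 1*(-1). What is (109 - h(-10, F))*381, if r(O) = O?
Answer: 603885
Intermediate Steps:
F = -2 (F = -3 + 1 = -2)
h(u, G) = (2 + (-1 + u)²)*(G + u) (h(u, G) = ((u - 1)² + 2)*(G + u) = ((-1 + u)² + 2)*(G + u) = (2 + (-1 + u)²)*(G + u))
(109 - h(-10, F))*381 = (109 - (2*(-2) + 2*(-10) - 2*(-1 - 10)² - 10*(-1 - 10)²))*381 = (109 - (-4 - 20 - 2*(-11)² - 10*(-11)²))*381 = (109 - (-4 - 20 - 2*121 - 10*121))*381 = (109 - (-4 - 20 - 242 - 1210))*381 = (109 - 1*(-1476))*381 = (109 + 1476)*381 = 1585*381 = 603885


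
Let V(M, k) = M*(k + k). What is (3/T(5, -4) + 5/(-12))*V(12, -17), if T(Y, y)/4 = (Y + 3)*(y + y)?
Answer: 5593/32 ≈ 174.78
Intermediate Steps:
T(Y, y) = 8*y*(3 + Y) (T(Y, y) = 4*((Y + 3)*(y + y)) = 4*((3 + Y)*(2*y)) = 4*(2*y*(3 + Y)) = 8*y*(3 + Y))
V(M, k) = 2*M*k (V(M, k) = M*(2*k) = 2*M*k)
(3/T(5, -4) + 5/(-12))*V(12, -17) = (3/((8*(-4)*(3 + 5))) + 5/(-12))*(2*12*(-17)) = (3/((8*(-4)*8)) + 5*(-1/12))*(-408) = (3/(-256) - 5/12)*(-408) = (3*(-1/256) - 5/12)*(-408) = (-3/256 - 5/12)*(-408) = -329/768*(-408) = 5593/32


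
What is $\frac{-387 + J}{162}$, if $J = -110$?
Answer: $- \frac{497}{162} \approx -3.0679$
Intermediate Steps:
$\frac{-387 + J}{162} = \frac{-387 - 110}{162} = \frac{1}{162} \left(-497\right) = - \frac{497}{162}$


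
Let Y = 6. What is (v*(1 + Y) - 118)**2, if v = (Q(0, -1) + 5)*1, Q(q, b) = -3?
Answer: 10816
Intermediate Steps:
v = 2 (v = (-3 + 5)*1 = 2*1 = 2)
(v*(1 + Y) - 118)**2 = (2*(1 + 6) - 118)**2 = (2*7 - 118)**2 = (14 - 118)**2 = (-104)**2 = 10816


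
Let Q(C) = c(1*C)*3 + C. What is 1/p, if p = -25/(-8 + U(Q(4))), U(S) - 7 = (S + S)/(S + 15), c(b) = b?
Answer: -1/775 ≈ -0.0012903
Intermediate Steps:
Q(C) = 4*C (Q(C) = (1*C)*3 + C = C*3 + C = 3*C + C = 4*C)
U(S) = 7 + 2*S/(15 + S) (U(S) = 7 + (S + S)/(S + 15) = 7 + (2*S)/(15 + S) = 7 + 2*S/(15 + S))
p = -775 (p = -25/(-8 + 3*(35 + 3*(4*4))/(15 + 4*4)) = -25/(-8 + 3*(35 + 3*16)/(15 + 16)) = -25/(-8 + 3*(35 + 48)/31) = -25/(-8 + 3*(1/31)*83) = -25/(-8 + 249/31) = -25/1/31 = -25*31 = -775)
1/p = 1/(-775) = -1/775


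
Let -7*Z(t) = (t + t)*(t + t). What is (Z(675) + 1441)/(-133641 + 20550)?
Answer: 1812413/791637 ≈ 2.2894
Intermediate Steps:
Z(t) = -4*t²/7 (Z(t) = -(t + t)*(t + t)/7 = -2*t*2*t/7 = -4*t²/7)
(Z(675) + 1441)/(-133641 + 20550) = (-4/7*675² + 1441)/(-133641 + 20550) = (-4/7*455625 + 1441)/(-113091) = (-1822500/7 + 1441)*(-1/113091) = -1812413/7*(-1/113091) = 1812413/791637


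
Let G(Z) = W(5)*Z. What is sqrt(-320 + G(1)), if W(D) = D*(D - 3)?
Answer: I*sqrt(310) ≈ 17.607*I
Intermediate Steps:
W(D) = D*(-3 + D)
G(Z) = 10*Z (G(Z) = (5*(-3 + 5))*Z = (5*2)*Z = 10*Z)
sqrt(-320 + G(1)) = sqrt(-320 + 10*1) = sqrt(-320 + 10) = sqrt(-310) = I*sqrt(310)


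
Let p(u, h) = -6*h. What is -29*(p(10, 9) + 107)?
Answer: -1537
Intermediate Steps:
-29*(p(10, 9) + 107) = -29*(-6*9 + 107) = -29*(-54 + 107) = -29*53 = -1537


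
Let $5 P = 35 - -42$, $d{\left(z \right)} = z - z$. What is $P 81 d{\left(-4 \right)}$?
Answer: $0$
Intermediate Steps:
$d{\left(z \right)} = 0$
$P = \frac{77}{5}$ ($P = \frac{35 - -42}{5} = \frac{35 + 42}{5} = \frac{1}{5} \cdot 77 = \frac{77}{5} \approx 15.4$)
$P 81 d{\left(-4 \right)} = \frac{77}{5} \cdot 81 \cdot 0 = \frac{6237}{5} \cdot 0 = 0$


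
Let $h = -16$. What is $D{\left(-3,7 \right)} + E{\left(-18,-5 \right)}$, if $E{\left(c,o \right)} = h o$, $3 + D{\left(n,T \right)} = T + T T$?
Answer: $133$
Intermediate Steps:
$D{\left(n,T \right)} = -3 + T + T^{2}$ ($D{\left(n,T \right)} = -3 + \left(T + T T\right) = -3 + \left(T + T^{2}\right) = -3 + T + T^{2}$)
$E{\left(c,o \right)} = - 16 o$
$D{\left(-3,7 \right)} + E{\left(-18,-5 \right)} = \left(-3 + 7 + 7^{2}\right) - -80 = \left(-3 + 7 + 49\right) + 80 = 53 + 80 = 133$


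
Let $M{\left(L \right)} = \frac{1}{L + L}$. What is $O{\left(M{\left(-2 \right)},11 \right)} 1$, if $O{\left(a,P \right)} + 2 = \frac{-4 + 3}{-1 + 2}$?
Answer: $-3$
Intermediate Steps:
$M{\left(L \right)} = \frac{1}{2 L}$
$O{\left(a,P \right)} = -3$ ($O{\left(a,P \right)} = -2 + \frac{-4 + 3}{-1 + 2} = -2 - 1^{-1} = -2 - 1 = -3$)
$O{\left(M{\left(-2 \right)},11 \right)} 1 = \left(-3\right) 1 = -3$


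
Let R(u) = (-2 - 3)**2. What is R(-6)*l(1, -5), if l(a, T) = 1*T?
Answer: -125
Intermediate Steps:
l(a, T) = T
R(u) = 25 (R(u) = (-5)**2 = 25)
R(-6)*l(1, -5) = 25*(-5) = -125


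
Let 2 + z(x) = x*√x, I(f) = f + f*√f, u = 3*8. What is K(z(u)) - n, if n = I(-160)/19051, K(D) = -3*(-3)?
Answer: 171619/19051 + 640*I*√10/19051 ≈ 9.0084 + 0.10623*I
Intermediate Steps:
u = 24
I(f) = f + f^(3/2)
z(x) = -2 + x^(3/2) (z(x) = -2 + x*√x = -2 + x^(3/2))
K(D) = 9
n = -160/19051 - 640*I*√10/19051 (n = (-160 + (-160)^(3/2))/19051 = (-160 - 640*I*√10)*(1/19051) = -160/19051 - 640*I*√10/19051 ≈ -0.0083985 - 0.10623*I)
K(z(u)) - n = 9 - (-160/19051 - 640*I*√10/19051) = 9 + (160/19051 + 640*I*√10/19051) = 171619/19051 + 640*I*√10/19051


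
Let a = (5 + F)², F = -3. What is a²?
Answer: 16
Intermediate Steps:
a = 4 (a = (5 - 3)² = 2² = 4)
a² = 4² = 16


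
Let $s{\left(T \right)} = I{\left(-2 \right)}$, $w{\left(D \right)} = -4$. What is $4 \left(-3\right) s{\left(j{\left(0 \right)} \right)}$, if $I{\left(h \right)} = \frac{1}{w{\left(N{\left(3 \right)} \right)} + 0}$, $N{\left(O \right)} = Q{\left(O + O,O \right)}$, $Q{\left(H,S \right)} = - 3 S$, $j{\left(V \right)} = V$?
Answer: $3$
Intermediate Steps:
$N{\left(O \right)} = - 3 O$
$I{\left(h \right)} = - \frac{1}{4}$ ($I{\left(h \right)} = \frac{1}{-4 + 0} = \frac{1}{-4} = - \frac{1}{4}$)
$s{\left(T \right)} = - \frac{1}{4}$
$4 \left(-3\right) s{\left(j{\left(0 \right)} \right)} = 4 \left(-3\right) \left(- \frac{1}{4}\right) = \left(-12\right) \left(- \frac{1}{4}\right) = 3$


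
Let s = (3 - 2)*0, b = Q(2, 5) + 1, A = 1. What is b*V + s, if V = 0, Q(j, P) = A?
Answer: 0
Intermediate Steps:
Q(j, P) = 1
b = 2 (b = 1 + 1 = 2)
s = 0 (s = 1*0 = 0)
b*V + s = 2*0 + 0 = 0 + 0 = 0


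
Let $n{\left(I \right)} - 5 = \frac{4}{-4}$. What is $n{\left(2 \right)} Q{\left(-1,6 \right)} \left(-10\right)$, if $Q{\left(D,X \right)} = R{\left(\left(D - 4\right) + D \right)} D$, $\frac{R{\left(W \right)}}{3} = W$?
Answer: $-720$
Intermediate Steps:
$R{\left(W \right)} = 3 W$
$Q{\left(D,X \right)} = D \left(-12 + 6 D\right)$ ($Q{\left(D,X \right)} = 3 \left(\left(D - 4\right) + D\right) D = 3 \left(\left(-4 + D\right) + D\right) D = 3 \left(-4 + 2 D\right) D = \left(-12 + 6 D\right) D = D \left(-12 + 6 D\right)$)
$n{\left(I \right)} = 4$ ($n{\left(I \right)} = 5 + \frac{4}{-4} = 5 + 4 \left(- \frac{1}{4}\right) = 5 - 1 = 4$)
$n{\left(2 \right)} Q{\left(-1,6 \right)} \left(-10\right) = 4 \cdot 6 \left(-1\right) \left(-2 - 1\right) \left(-10\right) = 4 \cdot 6 \left(-1\right) \left(-3\right) \left(-10\right) = 4 \cdot 18 \left(-10\right) = 72 \left(-10\right) = -720$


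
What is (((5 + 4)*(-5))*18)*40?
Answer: -32400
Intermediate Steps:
(((5 + 4)*(-5))*18)*40 = ((9*(-5))*18)*40 = -45*18*40 = -810*40 = -32400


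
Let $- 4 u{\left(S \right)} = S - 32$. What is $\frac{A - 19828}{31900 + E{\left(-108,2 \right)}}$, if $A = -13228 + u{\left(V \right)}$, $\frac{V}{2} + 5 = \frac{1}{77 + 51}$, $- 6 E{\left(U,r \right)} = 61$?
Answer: $- \frac{25378947}{24491392} \approx -1.0362$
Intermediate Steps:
$E{\left(U,r \right)} = - \frac{61}{6}$ ($E{\left(U,r \right)} = \left(- \frac{1}{6}\right) 61 = - \frac{61}{6}$)
$V = - \frac{639}{64}$ ($V = -10 + \frac{2}{77 + 51} = -10 + \frac{2}{128} = -10 + 2 \cdot \frac{1}{128} = -10 + \frac{1}{64} = - \frac{639}{64} \approx -9.9844$)
$u{\left(S \right)} = 8 - \frac{S}{4}$ ($u{\left(S \right)} = - \frac{S - 32}{4} = - \frac{-32 + S}{4} = 8 - \frac{S}{4}$)
$A = - \frac{3383681}{256}$ ($A = -13228 + \left(8 - - \frac{639}{256}\right) = -13228 + \left(8 + \frac{639}{256}\right) = -13228 + \frac{2687}{256} = - \frac{3383681}{256} \approx -13218.0$)
$\frac{A - 19828}{31900 + E{\left(-108,2 \right)}} = \frac{- \frac{3383681}{256} - 19828}{31900 - \frac{61}{6}} = - \frac{8459649}{256 \cdot \frac{191339}{6}} = \left(- \frac{8459649}{256}\right) \frac{6}{191339} = - \frac{25378947}{24491392}$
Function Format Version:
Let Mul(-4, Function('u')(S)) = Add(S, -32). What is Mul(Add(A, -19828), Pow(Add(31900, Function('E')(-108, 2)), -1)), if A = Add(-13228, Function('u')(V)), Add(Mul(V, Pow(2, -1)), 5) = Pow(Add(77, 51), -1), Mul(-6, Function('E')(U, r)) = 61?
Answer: Rational(-25378947, 24491392) ≈ -1.0362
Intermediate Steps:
Function('E')(U, r) = Rational(-61, 6) (Function('E')(U, r) = Mul(Rational(-1, 6), 61) = Rational(-61, 6))
V = Rational(-639, 64) (V = Add(-10, Mul(2, Pow(Add(77, 51), -1))) = Add(-10, Mul(2, Pow(128, -1))) = Add(-10, Mul(2, Rational(1, 128))) = Add(-10, Rational(1, 64)) = Rational(-639, 64) ≈ -9.9844)
Function('u')(S) = Add(8, Mul(Rational(-1, 4), S)) (Function('u')(S) = Mul(Rational(-1, 4), Add(S, -32)) = Mul(Rational(-1, 4), Add(-32, S)) = Add(8, Mul(Rational(-1, 4), S)))
A = Rational(-3383681, 256) (A = Add(-13228, Add(8, Mul(Rational(-1, 4), Rational(-639, 64)))) = Add(-13228, Add(8, Rational(639, 256))) = Add(-13228, Rational(2687, 256)) = Rational(-3383681, 256) ≈ -13218.)
Mul(Add(A, -19828), Pow(Add(31900, Function('E')(-108, 2)), -1)) = Mul(Add(Rational(-3383681, 256), -19828), Pow(Add(31900, Rational(-61, 6)), -1)) = Mul(Rational(-8459649, 256), Pow(Rational(191339, 6), -1)) = Mul(Rational(-8459649, 256), Rational(6, 191339)) = Rational(-25378947, 24491392)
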